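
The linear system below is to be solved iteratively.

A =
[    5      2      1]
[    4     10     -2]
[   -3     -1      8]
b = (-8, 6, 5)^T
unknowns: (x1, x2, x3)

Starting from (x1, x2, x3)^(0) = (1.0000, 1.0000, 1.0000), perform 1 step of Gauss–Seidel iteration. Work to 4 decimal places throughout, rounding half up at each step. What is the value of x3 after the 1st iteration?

0.0100

Iteration 1:
  x1 = (-8 - (2)·1.0000 - (1)·1.0000) / (5) = -2.2000
  x2 = (6 - (4)·-2.2000 - (-2)·1.0000) / (10) = 1.6800
  x3 = (5 - (-3)·-2.2000 - (-1)·1.6800) / (8) = 0.0100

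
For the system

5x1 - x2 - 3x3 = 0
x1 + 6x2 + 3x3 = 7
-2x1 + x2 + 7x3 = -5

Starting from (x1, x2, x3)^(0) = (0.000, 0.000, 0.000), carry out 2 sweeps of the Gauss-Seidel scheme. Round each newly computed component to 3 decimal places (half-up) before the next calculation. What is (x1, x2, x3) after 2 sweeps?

(-0.295, 1.656, -1.035)

Iteration 1:
  x1 = (0 - (-1)·0.000 - (-3)·0.000) / (5) = 0.000
  x2 = (7 - (1)·0.000 - (3)·0.000) / (6) = 1.167
  x3 = (-5 - (-2)·0.000 - (1)·1.167) / (7) = -0.881
Iteration 2:
  x1 = (0 - (-1)·1.167 - (-3)·-0.881) / (5) = -0.295
  x2 = (7 - (1)·-0.295 - (3)·-0.881) / (6) = 1.656
  x3 = (-5 - (-2)·-0.295 - (1)·1.656) / (7) = -1.035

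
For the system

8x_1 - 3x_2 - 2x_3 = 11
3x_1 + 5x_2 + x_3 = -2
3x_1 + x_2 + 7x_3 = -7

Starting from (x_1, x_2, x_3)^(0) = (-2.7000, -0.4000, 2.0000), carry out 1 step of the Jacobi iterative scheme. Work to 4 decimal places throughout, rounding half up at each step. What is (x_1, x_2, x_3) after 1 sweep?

Iteration 1:
  x_1 = (11 - (-3)·-0.4000 - (-2)·2.0000) / (8) = 1.7250
  x_2 = (-2 - (3)·-2.7000 - (1)·2.0000) / (5) = 0.8200
  x_3 = (-7 - (3)·-2.7000 - (1)·-0.4000) / (7) = 0.2143

(1.7250, 0.8200, 0.2143)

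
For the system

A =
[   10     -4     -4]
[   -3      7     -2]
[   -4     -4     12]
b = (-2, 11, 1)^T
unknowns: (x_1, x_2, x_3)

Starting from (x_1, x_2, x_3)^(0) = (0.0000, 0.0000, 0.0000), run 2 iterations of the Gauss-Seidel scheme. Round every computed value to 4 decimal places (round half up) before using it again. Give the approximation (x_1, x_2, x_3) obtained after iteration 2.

Iteration 1:
  x_1 = (-2 - (-4)·0.0000 - (-4)·0.0000) / (10) = -0.2000
  x_2 = (11 - (-3)·-0.2000 - (-2)·0.0000) / (7) = 1.4857
  x_3 = (1 - (-4)·-0.2000 - (-4)·1.4857) / (12) = 0.5119
Iteration 2:
  x_1 = (-2 - (-4)·1.4857 - (-4)·0.5119) / (10) = 0.5990
  x_2 = (11 - (-3)·0.5990 - (-2)·0.5119) / (7) = 1.9744
  x_3 = (1 - (-4)·0.5990 - (-4)·1.9744) / (12) = 0.9411

(0.5990, 1.9744, 0.9411)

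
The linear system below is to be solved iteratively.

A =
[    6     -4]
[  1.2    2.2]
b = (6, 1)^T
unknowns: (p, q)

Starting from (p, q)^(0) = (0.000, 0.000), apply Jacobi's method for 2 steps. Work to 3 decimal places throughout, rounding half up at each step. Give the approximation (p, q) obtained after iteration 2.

Iteration 1:
  p = (6 - (-4)·0.000) / (6) = 1.000
  q = (1 - (1.2)·0.000) / (2.2) = 0.455
Iteration 2:
  p = (6 - (-4)·0.455) / (6) = 1.303
  q = (1 - (1.2)·1.000) / (2.2) = -0.091

(1.303, -0.091)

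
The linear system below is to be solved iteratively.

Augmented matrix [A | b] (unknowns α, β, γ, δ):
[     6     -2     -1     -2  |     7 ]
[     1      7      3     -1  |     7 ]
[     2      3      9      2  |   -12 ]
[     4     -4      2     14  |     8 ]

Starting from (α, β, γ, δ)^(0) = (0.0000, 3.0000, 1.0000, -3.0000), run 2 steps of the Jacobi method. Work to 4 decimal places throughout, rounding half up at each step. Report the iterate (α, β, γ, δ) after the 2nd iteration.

(1.3651, 1.7075, -1.9630, 0.4694)

Iteration 1:
  α = (7 - (-2)·3.0000 - (-1)·1.0000 - (-2)·-3.0000) / (6) = 1.3333
  β = (7 - (1)·0.0000 - (3)·1.0000 - (-1)·-3.0000) / (7) = 0.1429
  γ = (-12 - (2)·0.0000 - (3)·3.0000 - (2)·-3.0000) / (9) = -1.6667
  δ = (8 - (4)·0.0000 - (-4)·3.0000 - (2)·1.0000) / (14) = 1.2857
Iteration 2:
  α = (7 - (-2)·0.1429 - (-1)·-1.6667 - (-2)·1.2857) / (6) = 1.3651
  β = (7 - (1)·1.3333 - (3)·-1.6667 - (-1)·1.2857) / (7) = 1.7075
  γ = (-12 - (2)·1.3333 - (3)·0.1429 - (2)·1.2857) / (9) = -1.9630
  δ = (8 - (4)·1.3333 - (-4)·0.1429 - (2)·-1.6667) / (14) = 0.4694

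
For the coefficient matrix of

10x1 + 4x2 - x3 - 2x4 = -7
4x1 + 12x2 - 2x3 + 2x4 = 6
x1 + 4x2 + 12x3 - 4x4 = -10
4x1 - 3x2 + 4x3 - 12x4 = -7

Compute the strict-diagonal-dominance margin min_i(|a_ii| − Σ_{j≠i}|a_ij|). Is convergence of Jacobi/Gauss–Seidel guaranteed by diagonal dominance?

1

row 1: |10| − (4+1+2) = 3
row 2: |12| − (4+2+2) = 4
row 3: |12| − (1+4+4) = 3
row 4: |-12| − (4+3+4) = 1
minimum over rows = 1 → strictly diagonally dominant (convergence guaranteed)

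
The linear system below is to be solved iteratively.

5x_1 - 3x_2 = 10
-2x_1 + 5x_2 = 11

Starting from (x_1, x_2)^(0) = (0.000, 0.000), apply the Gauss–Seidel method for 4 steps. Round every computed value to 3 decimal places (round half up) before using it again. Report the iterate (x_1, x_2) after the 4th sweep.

(4.336, 3.934)

Iteration 1:
  x_1 = (10 - (-3)·0.000) / (5) = 2.000
  x_2 = (11 - (-2)·2.000) / (5) = 3.000
Iteration 2:
  x_1 = (10 - (-3)·3.000) / (5) = 3.800
  x_2 = (11 - (-2)·3.800) / (5) = 3.720
Iteration 3:
  x_1 = (10 - (-3)·3.720) / (5) = 4.232
  x_2 = (11 - (-2)·4.232) / (5) = 3.893
Iteration 4:
  x_1 = (10 - (-3)·3.893) / (5) = 4.336
  x_2 = (11 - (-2)·4.336) / (5) = 3.934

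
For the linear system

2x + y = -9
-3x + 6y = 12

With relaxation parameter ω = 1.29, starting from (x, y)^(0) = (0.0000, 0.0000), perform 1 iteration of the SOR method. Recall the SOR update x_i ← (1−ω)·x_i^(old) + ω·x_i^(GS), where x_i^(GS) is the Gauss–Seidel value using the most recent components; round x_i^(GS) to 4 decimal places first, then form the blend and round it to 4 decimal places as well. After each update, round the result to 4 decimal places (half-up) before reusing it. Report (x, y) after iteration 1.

(-5.8050, -1.1642)

Iteration 1:
  x: GS value = (-9 - (1)·0.0000) / (2) = -4.5000;  x ← (1−ω)·0.0000 + ω·-4.5000 = -5.8050
  y: GS value = (12 - (-3)·-5.8050) / (6) = -0.9025;  y ← (1−ω)·0.0000 + ω·-0.9025 = -1.1642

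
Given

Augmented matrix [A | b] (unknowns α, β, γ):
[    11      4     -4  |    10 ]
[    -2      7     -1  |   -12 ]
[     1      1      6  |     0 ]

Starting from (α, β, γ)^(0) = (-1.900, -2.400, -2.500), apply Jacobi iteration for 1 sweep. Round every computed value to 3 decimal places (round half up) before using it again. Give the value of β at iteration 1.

-2.614

Iteration 1:
  α = (10 - (4)·-2.400 - (-4)·-2.500) / (11) = 0.873
  β = (-12 - (-2)·-1.900 - (-1)·-2.500) / (7) = -2.614
  γ = (0 - (1)·-1.900 - (1)·-2.400) / (6) = 0.717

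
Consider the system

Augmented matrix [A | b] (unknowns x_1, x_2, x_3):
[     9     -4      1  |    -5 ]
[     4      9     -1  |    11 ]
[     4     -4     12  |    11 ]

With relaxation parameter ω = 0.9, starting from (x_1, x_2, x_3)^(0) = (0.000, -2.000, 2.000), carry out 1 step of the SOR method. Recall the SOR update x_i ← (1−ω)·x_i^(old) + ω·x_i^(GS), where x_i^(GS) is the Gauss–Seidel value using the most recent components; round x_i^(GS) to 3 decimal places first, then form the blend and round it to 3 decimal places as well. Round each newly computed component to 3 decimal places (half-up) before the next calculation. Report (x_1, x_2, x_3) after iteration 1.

Iteration 1:
  x_1: GS value = (-5 - (-4)·-2.000 - (1)·2.000) / (9) = -1.667;  x_1 ← (1−ω)·0.000 + ω·-1.667 = -1.500
  x_2: GS value = (11 - (4)·-1.500 - (-1)·2.000) / (9) = 2.111;  x_2 ← (1−ω)·-2.000 + ω·2.111 = 1.700
  x_3: GS value = (11 - (4)·-1.500 - (-4)·1.700) / (12) = 1.983;  x_3 ← (1−ω)·2.000 + ω·1.983 = 1.985

(-1.500, 1.700, 1.985)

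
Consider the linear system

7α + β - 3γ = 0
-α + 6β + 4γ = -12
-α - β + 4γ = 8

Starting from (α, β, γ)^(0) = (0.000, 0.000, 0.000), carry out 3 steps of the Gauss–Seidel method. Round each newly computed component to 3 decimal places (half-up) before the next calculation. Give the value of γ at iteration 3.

Iteration 1:
  α = (0 - (1)·0.000 - (-3)·0.000) / (7) = 0.000
  β = (-12 - (-1)·0.000 - (4)·0.000) / (6) = -2.000
  γ = (8 - (-1)·0.000 - (-1)·-2.000) / (4) = 1.500
Iteration 2:
  α = (0 - (1)·-2.000 - (-3)·1.500) / (7) = 0.929
  β = (-12 - (-1)·0.929 - (4)·1.500) / (6) = -2.845
  γ = (8 - (-1)·0.929 - (-1)·-2.845) / (4) = 1.521
Iteration 3:
  α = (0 - (1)·-2.845 - (-3)·1.521) / (7) = 1.058
  β = (-12 - (-1)·1.058 - (4)·1.521) / (6) = -2.838
  γ = (8 - (-1)·1.058 - (-1)·-2.838) / (4) = 1.555

1.555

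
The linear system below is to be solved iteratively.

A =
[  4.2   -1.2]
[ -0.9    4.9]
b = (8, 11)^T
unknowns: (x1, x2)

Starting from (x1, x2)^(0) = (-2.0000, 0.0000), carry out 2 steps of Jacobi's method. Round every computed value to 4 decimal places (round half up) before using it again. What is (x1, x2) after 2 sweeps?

Iteration 1:
  x1 = (8 - (-1.2)·0.0000) / (4.2) = 1.9048
  x2 = (11 - (-0.9)·-2.0000) / (4.9) = 1.8776
Iteration 2:
  x1 = (8 - (-1.2)·1.8776) / (4.2) = 2.4412
  x2 = (11 - (-0.9)·1.9048) / (4.9) = 2.5948

(2.4412, 2.5948)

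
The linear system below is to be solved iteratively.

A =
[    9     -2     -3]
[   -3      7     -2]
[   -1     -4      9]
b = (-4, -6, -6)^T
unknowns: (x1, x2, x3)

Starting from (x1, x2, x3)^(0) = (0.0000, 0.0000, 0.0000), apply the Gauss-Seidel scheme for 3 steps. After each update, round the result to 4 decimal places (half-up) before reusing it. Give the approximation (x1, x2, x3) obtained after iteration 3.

(-1.3189, -1.8569, -1.6385)

Iteration 1:
  x1 = (-4 - (-2)·0.0000 - (-3)·0.0000) / (9) = -0.4444
  x2 = (-6 - (-3)·-0.4444 - (-2)·0.0000) / (7) = -1.0476
  x3 = (-6 - (-1)·-0.4444 - (-4)·-1.0476) / (9) = -1.1816
Iteration 2:
  x1 = (-4 - (-2)·-1.0476 - (-3)·-1.1816) / (9) = -1.0711
  x2 = (-6 - (-3)·-1.0711 - (-2)·-1.1816) / (7) = -1.6538
  x3 = (-6 - (-1)·-1.0711 - (-4)·-1.6538) / (9) = -1.5207
Iteration 3:
  x1 = (-4 - (-2)·-1.6538 - (-3)·-1.5207) / (9) = -1.3189
  x2 = (-6 - (-3)·-1.3189 - (-2)·-1.5207) / (7) = -1.8569
  x3 = (-6 - (-1)·-1.3189 - (-4)·-1.8569) / (9) = -1.6385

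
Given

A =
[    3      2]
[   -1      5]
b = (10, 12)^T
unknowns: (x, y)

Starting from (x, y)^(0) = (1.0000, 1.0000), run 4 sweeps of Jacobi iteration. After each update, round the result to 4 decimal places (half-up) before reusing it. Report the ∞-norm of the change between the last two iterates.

Iteration 1:
  x = (10 - (2)·1.0000) / (3) = 2.6667
  y = (12 - (-1)·1.0000) / (5) = 2.6000
Iteration 2:
  x = (10 - (2)·2.6000) / (3) = 1.6000
  y = (12 - (-1)·2.6667) / (5) = 2.9333
Iteration 3:
  x = (10 - (2)·2.9333) / (3) = 1.3778
  y = (12 - (-1)·1.6000) / (5) = 2.7200
Iteration 4:
  x = (10 - (2)·2.7200) / (3) = 1.5200
  y = (12 - (-1)·1.3778) / (5) = 2.6756
Change: (0.1422, -0.0444) → max |·| = 0.1422

0.1422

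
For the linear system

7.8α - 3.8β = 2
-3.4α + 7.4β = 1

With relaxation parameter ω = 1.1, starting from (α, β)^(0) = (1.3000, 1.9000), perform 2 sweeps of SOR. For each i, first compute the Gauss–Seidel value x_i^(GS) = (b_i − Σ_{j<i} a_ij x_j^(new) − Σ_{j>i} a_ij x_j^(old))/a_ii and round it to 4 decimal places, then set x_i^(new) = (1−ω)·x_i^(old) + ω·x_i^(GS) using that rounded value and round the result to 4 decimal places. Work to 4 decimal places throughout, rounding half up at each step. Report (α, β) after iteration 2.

(0.4598, 0.3260)

Iteration 1:
  α: GS value = (2 - (-3.8)·1.9000) / (7.8) = 1.1821;  α ← (1−ω)·1.3000 + ω·1.1821 = 1.1703
  β: GS value = (1 - (-3.4)·1.1703) / (7.4) = 0.6728;  β ← (1−ω)·1.9000 + ω·0.6728 = 0.5501
Iteration 2:
  α: GS value = (2 - (-3.8)·0.5501) / (7.8) = 0.5244;  α ← (1−ω)·1.1703 + ω·0.5244 = 0.4598
  β: GS value = (1 - (-3.4)·0.4598) / (7.4) = 0.3464;  β ← (1−ω)·0.5501 + ω·0.3464 = 0.3260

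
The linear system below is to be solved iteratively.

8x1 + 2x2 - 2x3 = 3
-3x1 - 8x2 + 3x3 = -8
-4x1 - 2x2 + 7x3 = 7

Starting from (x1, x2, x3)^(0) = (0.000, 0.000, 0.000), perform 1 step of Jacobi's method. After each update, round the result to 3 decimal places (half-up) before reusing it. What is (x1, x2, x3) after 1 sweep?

(0.375, 1.000, 1.000)

Iteration 1:
  x1 = (3 - (2)·0.000 - (-2)·0.000) / (8) = 0.375
  x2 = (-8 - (-3)·0.000 - (3)·0.000) / (-8) = 1.000
  x3 = (7 - (-4)·0.000 - (-2)·0.000) / (7) = 1.000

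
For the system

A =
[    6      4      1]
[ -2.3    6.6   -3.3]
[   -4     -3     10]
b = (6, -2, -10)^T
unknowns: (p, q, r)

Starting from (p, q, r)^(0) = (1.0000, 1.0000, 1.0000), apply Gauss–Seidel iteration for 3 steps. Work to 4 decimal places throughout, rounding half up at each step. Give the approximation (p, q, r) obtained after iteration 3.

Iteration 1:
  p = (6 - (4)·1.0000 - (1)·1.0000) / (6) = 0.1667
  q = (-2 - (-2.3)·0.1667 - (-3.3)·1.0000) / (6.6) = 0.2551
  r = (-10 - (-4)·0.1667 - (-3)·0.2551) / (10) = -0.8568
Iteration 2:
  p = (6 - (4)·0.2551 - (1)·-0.8568) / (6) = 0.9727
  q = (-2 - (-2.3)·0.9727 - (-3.3)·-0.8568) / (6.6) = -0.3925
  r = (-10 - (-4)·0.9727 - (-3)·-0.3925) / (10) = -0.7287
Iteration 3:
  p = (6 - (4)·-0.3925 - (1)·-0.7287) / (6) = 1.3831
  q = (-2 - (-2.3)·1.3831 - (-3.3)·-0.7287) / (6.6) = -0.1854
  r = (-10 - (-4)·1.3831 - (-3)·-0.1854) / (10) = -0.5024

(1.3831, -0.1854, -0.5024)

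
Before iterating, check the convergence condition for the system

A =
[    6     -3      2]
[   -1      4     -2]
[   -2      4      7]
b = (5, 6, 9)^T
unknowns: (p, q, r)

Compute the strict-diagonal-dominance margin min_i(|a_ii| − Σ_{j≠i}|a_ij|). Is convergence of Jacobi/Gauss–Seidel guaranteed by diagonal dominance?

row 1: |6| − (3+2) = 1
row 2: |4| − (1+2) = 1
row 3: |7| − (2+4) = 1
minimum over rows = 1 → strictly diagonally dominant (convergence guaranteed)

1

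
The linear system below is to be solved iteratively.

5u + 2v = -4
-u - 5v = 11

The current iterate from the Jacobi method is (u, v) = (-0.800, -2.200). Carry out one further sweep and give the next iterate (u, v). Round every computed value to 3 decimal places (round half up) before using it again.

(0.080, -2.040)

One sweep:
  u = (-4 - (2)·-2.200) / (5) = 0.080
  v = (11 - (-1)·-0.800) / (-5) = -2.040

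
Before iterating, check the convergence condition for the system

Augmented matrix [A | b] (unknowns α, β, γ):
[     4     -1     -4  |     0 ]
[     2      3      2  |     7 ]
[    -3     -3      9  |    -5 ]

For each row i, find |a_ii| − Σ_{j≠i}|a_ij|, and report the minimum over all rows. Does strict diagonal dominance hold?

-1

row 1: |4| − (1+4) = -1
row 2: |3| − (2+2) = -1
row 3: |9| − (3+3) = 3
minimum over rows = -1 → not strictly diagonally dominant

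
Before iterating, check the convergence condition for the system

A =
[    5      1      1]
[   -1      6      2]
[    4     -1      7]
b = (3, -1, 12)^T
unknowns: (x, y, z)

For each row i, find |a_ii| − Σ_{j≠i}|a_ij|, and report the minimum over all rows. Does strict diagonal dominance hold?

row 1: |5| − (1+1) = 3
row 2: |6| − (1+2) = 3
row 3: |7| − (4+1) = 2
minimum over rows = 2 → strictly diagonally dominant (convergence guaranteed)

2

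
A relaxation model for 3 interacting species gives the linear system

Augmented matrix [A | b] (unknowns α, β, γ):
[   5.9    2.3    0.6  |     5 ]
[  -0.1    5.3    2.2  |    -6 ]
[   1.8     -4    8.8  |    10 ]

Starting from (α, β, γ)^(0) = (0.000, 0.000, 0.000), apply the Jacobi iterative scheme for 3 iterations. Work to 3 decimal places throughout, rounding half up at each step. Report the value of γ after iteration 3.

0.175

Iteration 1:
  α = (5 - (2.3)·0.000 - (0.6)·0.000) / (5.9) = 0.847
  β = (-6 - (-0.1)·0.000 - (2.2)·0.000) / (5.3) = -1.132
  γ = (10 - (1.8)·0.000 - (-4)·0.000) / (8.8) = 1.136
Iteration 2:
  α = (5 - (2.3)·-1.132 - (0.6)·1.136) / (5.9) = 1.173
  β = (-6 - (-0.1)·0.847 - (2.2)·1.136) / (5.3) = -1.588
  γ = (10 - (1.8)·0.847 - (-4)·-1.132) / (8.8) = 0.449
Iteration 3:
  α = (5 - (2.3)·-1.588 - (0.6)·0.449) / (5.9) = 1.421
  β = (-6 - (-0.1)·1.173 - (2.2)·0.449) / (5.3) = -1.296
  γ = (10 - (1.8)·1.173 - (-4)·-1.588) / (8.8) = 0.175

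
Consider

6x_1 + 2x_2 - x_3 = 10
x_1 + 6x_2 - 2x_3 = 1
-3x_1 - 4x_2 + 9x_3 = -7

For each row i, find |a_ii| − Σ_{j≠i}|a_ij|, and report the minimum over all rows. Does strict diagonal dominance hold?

row 1: |6| − (2+1) = 3
row 2: |6| − (1+2) = 3
row 3: |9| − (3+4) = 2
minimum over rows = 2 → strictly diagonally dominant (convergence guaranteed)

2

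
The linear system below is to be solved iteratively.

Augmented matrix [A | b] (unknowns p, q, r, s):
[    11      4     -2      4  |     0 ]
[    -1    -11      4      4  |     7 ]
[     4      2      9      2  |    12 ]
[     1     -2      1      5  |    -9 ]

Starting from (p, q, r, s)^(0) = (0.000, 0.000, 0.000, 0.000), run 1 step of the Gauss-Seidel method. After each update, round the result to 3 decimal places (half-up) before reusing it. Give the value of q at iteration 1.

Iteration 1:
  p = (0 - (4)·0.000 - (-2)·0.000 - (4)·0.000) / (11) = 0.000
  q = (7 - (-1)·0.000 - (4)·0.000 - (4)·0.000) / (-11) = -0.636
  r = (12 - (4)·0.000 - (2)·-0.636 - (2)·0.000) / (9) = 1.475
  s = (-9 - (1)·0.000 - (-2)·-0.636 - (1)·1.475) / (5) = -2.349

-0.636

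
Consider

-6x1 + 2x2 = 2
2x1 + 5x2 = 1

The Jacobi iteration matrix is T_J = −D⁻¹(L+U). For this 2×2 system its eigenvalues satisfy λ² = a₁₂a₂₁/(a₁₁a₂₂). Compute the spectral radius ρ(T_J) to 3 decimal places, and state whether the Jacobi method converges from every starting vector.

a₁₂a₂₁/(a₁₁a₂₂) = (2)·(2) / ((-6)·(5)) = -0.133333
ρ = √|-0.133333| = √0.133333 = 0.365
ρ < 1, so Jacobi converges

0.365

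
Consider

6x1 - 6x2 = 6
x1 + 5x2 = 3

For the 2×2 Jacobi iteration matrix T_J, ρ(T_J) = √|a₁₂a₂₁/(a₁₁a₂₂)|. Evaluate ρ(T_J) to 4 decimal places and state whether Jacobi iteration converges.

0.4472

a₁₂a₂₁/(a₁₁a₂₂) = (-6)·(1) / ((6)·(5)) = -0.200000
ρ = √|-0.200000| = √0.200000 = 0.4472
ρ < 1, so Jacobi converges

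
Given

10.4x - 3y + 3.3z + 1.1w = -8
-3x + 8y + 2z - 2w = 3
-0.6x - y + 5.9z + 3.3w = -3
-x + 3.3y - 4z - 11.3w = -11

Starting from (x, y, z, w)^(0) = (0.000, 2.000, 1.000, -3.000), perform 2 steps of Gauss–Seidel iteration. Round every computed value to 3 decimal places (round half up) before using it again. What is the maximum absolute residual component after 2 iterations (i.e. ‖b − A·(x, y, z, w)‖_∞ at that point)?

Iteration 1:
  x = (-8 - (-3)·2.000 - (3.3)·1.000 - (1.1)·-3.000) / (10.4) = -0.192
  y = (3 - (-3)·-0.192 - (2)·1.000 - (-2)·-3.000) / (8) = -0.697
  z = (-3 - (-0.6)·-0.192 - (-1)·-0.697 - (3.3)·-3.000) / (5.9) = 1.032
  w = (-11 - (-1)·-0.192 - (3.3)·-0.697 - (-4)·1.032) / (-11.3) = 0.422
Iteration 2:
  x = (-8 - (-3)·-0.697 - (3.3)·1.032 - (1.1)·0.422) / (10.4) = -1.342
  y = (3 - (-3)·-1.342 - (2)·1.032 - (-2)·0.422) / (8) = -0.281
  z = (-3 - (-0.6)·-1.342 - (-1)·-0.281 - (3.3)·0.422) / (5.9) = -0.929
  w = (-11 - (-1)·-1.342 - (3.3)·-0.281 - (-4)·-0.929) / (-11.3) = 1.339
Residual b − A·x = (6.707, 5.758, -3.024, 0.000); ∞-norm = 6.707

6.707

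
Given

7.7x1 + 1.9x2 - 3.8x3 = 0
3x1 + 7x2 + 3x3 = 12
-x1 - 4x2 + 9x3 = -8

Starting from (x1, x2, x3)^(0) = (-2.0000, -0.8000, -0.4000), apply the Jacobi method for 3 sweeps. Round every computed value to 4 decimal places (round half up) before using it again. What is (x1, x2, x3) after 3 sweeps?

Iteration 1:
  x1 = (0 - (1.9)·-0.8000 - (-3.8)·-0.4000) / (7.7) = 0.0000
  x2 = (12 - (3)·-2.0000 - (3)·-0.4000) / (7) = 2.7429
  x3 = (-8 - (-1)·-2.0000 - (-4)·-0.8000) / (9) = -1.4667
Iteration 2:
  x1 = (0 - (1.9)·2.7429 - (-3.8)·-1.4667) / (7.7) = -1.4006
  x2 = (12 - (3)·0.0000 - (3)·-1.4667) / (7) = 2.3429
  x3 = (-8 - (-1)·0.0000 - (-4)·2.7429) / (9) = 0.3302
Iteration 3:
  x1 = (0 - (1.9)·2.3429 - (-3.8)·0.3302) / (7.7) = -0.4152
  x2 = (12 - (3)·-1.4006 - (3)·0.3302) / (7) = 2.1730
  x3 = (-8 - (-1)·-1.4006 - (-4)·2.3429) / (9) = -0.0032

(-0.4152, 2.1730, -0.0032)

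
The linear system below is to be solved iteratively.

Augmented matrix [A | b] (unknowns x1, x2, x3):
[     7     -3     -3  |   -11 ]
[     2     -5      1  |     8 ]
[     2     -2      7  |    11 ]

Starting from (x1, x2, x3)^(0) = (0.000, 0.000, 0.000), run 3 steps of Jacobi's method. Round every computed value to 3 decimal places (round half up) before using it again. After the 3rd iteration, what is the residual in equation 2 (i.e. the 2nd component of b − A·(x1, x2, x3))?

Iteration 1:
  x1 = (-11 - (-3)·0.000 - (-3)·0.000) / (7) = -1.571
  x2 = (8 - (2)·0.000 - (1)·0.000) / (-5) = -1.600
  x3 = (11 - (2)·0.000 - (-2)·0.000) / (7) = 1.571
Iteration 2:
  x1 = (-11 - (-3)·-1.600 - (-3)·1.571) / (7) = -1.584
  x2 = (8 - (2)·-1.571 - (1)·1.571) / (-5) = -1.914
  x3 = (11 - (2)·-1.571 - (-2)·-1.600) / (7) = 1.563
Iteration 3:
  x1 = (-11 - (-3)·-1.914 - (-3)·1.563) / (7) = -1.722
  x2 = (8 - (2)·-1.584 - (1)·1.563) / (-5) = -1.921
  x3 = (11 - (2)·-1.584 - (-2)·-1.914) / (7) = 1.477
Residual b − A·x = (-0.278, 0.362, 0.263)

0.362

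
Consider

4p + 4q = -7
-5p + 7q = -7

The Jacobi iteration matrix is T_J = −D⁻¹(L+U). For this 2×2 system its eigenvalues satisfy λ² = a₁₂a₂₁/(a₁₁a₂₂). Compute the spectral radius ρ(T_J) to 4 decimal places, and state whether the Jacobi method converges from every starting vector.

a₁₂a₂₁/(a₁₁a₂₂) = (4)·(-5) / ((4)·(7)) = -0.714286
ρ = √|-0.714286| = √0.714286 = 0.8452
ρ < 1, so Jacobi converges

0.8452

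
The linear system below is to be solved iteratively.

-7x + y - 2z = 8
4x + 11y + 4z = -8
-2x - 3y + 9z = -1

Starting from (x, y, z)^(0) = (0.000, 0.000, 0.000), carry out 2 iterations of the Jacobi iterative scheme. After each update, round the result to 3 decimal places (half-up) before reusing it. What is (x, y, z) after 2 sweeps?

Iteration 1:
  x = (8 - (1)·0.000 - (-2)·0.000) / (-7) = -1.143
  y = (-8 - (4)·0.000 - (4)·0.000) / (11) = -0.727
  z = (-1 - (-2)·0.000 - (-3)·0.000) / (9) = -0.111
Iteration 2:
  x = (8 - (1)·-0.727 - (-2)·-0.111) / (-7) = -1.215
  y = (-8 - (4)·-1.143 - (4)·-0.111) / (11) = -0.271
  z = (-1 - (-2)·-1.143 - (-3)·-0.727) / (9) = -0.607

(-1.215, -0.271, -0.607)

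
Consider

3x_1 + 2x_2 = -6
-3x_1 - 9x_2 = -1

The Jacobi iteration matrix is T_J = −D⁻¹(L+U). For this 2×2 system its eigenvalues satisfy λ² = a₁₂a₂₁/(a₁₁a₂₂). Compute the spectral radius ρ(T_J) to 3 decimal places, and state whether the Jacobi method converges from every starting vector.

a₁₂a₂₁/(a₁₁a₂₂) = (2)·(-3) / ((3)·(-9)) = 0.222222
ρ = √|0.222222| = √0.222222 = 0.471
ρ < 1, so Jacobi converges

0.471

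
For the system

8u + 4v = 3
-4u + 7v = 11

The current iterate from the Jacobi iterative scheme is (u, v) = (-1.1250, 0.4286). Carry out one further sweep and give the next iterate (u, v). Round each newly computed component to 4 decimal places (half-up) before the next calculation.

One sweep:
  u = (3 - (4)·0.4286) / (8) = 0.1607
  v = (11 - (-4)·-1.1250) / (7) = 0.9286

(0.1607, 0.9286)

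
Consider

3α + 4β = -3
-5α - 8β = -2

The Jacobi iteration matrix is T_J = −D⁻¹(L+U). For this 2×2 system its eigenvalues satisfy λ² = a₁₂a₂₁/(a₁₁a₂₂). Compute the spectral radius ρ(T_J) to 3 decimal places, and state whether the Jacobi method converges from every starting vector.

0.913

a₁₂a₂₁/(a₁₁a₂₂) = (4)·(-5) / ((3)·(-8)) = 0.833333
ρ = √|0.833333| = √0.833333 = 0.913
ρ < 1, so Jacobi converges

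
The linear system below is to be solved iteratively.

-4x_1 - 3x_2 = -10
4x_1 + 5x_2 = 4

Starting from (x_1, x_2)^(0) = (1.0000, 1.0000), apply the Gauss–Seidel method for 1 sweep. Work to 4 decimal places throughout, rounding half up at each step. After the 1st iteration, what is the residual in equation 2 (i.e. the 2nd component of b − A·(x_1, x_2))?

0.0000

Iteration 1:
  x_1 = (-10 - (-3)·1.0000) / (-4) = 1.7500
  x_2 = (4 - (4)·1.7500) / (5) = -0.6000
Residual b − A·x = (-4.8000, 0.0000)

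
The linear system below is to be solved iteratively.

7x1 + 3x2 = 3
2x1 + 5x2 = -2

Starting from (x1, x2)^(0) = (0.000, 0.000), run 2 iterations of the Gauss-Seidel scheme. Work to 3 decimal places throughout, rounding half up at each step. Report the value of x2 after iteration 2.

-0.670

Iteration 1:
  x1 = (3 - (3)·0.000) / (7) = 0.429
  x2 = (-2 - (2)·0.429) / (5) = -0.572
Iteration 2:
  x1 = (3 - (3)·-0.572) / (7) = 0.674
  x2 = (-2 - (2)·0.674) / (5) = -0.670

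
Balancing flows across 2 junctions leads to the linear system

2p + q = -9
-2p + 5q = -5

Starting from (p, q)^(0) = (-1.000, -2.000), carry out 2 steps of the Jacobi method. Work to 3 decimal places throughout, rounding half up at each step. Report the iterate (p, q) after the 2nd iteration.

(-3.800, -2.400)

Iteration 1:
  p = (-9 - (1)·-2.000) / (2) = -3.500
  q = (-5 - (-2)·-1.000) / (5) = -1.400
Iteration 2:
  p = (-9 - (1)·-1.400) / (2) = -3.800
  q = (-5 - (-2)·-3.500) / (5) = -2.400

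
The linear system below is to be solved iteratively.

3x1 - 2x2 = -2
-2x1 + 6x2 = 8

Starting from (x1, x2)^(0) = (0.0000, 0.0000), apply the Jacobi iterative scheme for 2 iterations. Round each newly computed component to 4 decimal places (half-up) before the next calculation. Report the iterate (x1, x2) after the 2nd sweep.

Iteration 1:
  x1 = (-2 - (-2)·0.0000) / (3) = -0.6667
  x2 = (8 - (-2)·0.0000) / (6) = 1.3333
Iteration 2:
  x1 = (-2 - (-2)·1.3333) / (3) = 0.2222
  x2 = (8 - (-2)·-0.6667) / (6) = 1.1111

(0.2222, 1.1111)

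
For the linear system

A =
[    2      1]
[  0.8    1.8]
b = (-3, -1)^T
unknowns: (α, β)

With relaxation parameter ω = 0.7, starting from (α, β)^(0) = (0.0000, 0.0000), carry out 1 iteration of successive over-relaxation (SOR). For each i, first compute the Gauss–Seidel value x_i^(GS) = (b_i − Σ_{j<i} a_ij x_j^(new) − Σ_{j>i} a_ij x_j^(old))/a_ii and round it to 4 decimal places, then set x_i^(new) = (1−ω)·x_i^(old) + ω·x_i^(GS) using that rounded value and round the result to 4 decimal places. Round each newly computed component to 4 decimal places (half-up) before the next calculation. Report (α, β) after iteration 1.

(-1.0500, -0.0622)

Iteration 1:
  α: GS value = (-3 - (1)·0.0000) / (2) = -1.5000;  α ← (1−ω)·0.0000 + ω·-1.5000 = -1.0500
  β: GS value = (-1 - (0.8)·-1.0500) / (1.8) = -0.0889;  β ← (1−ω)·0.0000 + ω·-0.0889 = -0.0622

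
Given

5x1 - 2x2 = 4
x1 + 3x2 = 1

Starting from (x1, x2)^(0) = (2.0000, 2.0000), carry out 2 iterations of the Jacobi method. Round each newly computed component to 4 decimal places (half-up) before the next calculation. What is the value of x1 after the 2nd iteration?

0.6667

Iteration 1:
  x1 = (4 - (-2)·2.0000) / (5) = 1.6000
  x2 = (1 - (1)·2.0000) / (3) = -0.3333
Iteration 2:
  x1 = (4 - (-2)·-0.3333) / (5) = 0.6667
  x2 = (1 - (1)·1.6000) / (3) = -0.2000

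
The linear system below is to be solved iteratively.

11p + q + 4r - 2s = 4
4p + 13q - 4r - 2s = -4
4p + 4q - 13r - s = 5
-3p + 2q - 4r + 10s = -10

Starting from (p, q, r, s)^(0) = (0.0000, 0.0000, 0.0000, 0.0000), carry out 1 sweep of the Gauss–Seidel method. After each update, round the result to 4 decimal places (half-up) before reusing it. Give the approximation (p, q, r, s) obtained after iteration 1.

(0.3636, -0.4196, -0.4018, -0.9677)

Iteration 1:
  p = (4 - (1)·0.0000 - (4)·0.0000 - (-2)·0.0000) / (11) = 0.3636
  q = (-4 - (4)·0.3636 - (-4)·0.0000 - (-2)·0.0000) / (13) = -0.4196
  r = (5 - (4)·0.3636 - (4)·-0.4196 - (-1)·0.0000) / (-13) = -0.4018
  s = (-10 - (-3)·0.3636 - (2)·-0.4196 - (-4)·-0.4018) / (10) = -0.9677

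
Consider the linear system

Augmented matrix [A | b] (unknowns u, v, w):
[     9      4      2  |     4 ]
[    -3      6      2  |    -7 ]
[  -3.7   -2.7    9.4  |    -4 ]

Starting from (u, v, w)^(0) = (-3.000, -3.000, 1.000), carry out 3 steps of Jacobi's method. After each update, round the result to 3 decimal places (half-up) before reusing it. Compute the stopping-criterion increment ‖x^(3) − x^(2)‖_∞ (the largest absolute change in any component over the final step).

Iteration 1:
  u = (4 - (4)·-3.000 - (2)·1.000) / (9) = 1.556
  v = (-7 - (-3)·-3.000 - (2)·1.000) / (6) = -3.000
  w = (-4 - (-3.7)·-3.000 - (-2.7)·-3.000) / (9.4) = -2.468
Iteration 2:
  u = (4 - (4)·-3.000 - (2)·-2.468) / (9) = 2.326
  v = (-7 - (-3)·1.556 - (2)·-2.468) / (6) = 0.434
  w = (-4 - (-3.7)·1.556 - (-2.7)·-3.000) / (9.4) = -0.675
Iteration 3:
  u = (4 - (4)·0.434 - (2)·-0.675) / (9) = 0.402
  v = (-7 - (-3)·2.326 - (2)·-0.675) / (6) = 0.221
  w = (-4 - (-3.7)·2.326 - (-2.7)·0.434) / (9.4) = 0.615
Change: (-1.924, -0.213, 1.290) → max |·| = 1.924

1.924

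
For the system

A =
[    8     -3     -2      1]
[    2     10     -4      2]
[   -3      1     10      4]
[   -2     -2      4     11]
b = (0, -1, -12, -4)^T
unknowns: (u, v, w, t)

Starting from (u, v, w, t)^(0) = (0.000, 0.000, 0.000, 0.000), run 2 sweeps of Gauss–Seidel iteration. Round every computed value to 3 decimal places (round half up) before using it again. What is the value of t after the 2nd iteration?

Iteration 1:
  u = (0 - (-3)·0.000 - (-2)·0.000 - (1)·0.000) / (8) = 0.000
  v = (-1 - (2)·0.000 - (-4)·0.000 - (2)·0.000) / (10) = -0.100
  w = (-12 - (-3)·0.000 - (1)·-0.100 - (4)·0.000) / (10) = -1.190
  t = (-4 - (-2)·0.000 - (-2)·-0.100 - (4)·-1.190) / (11) = 0.051
Iteration 2:
  u = (0 - (-3)·-0.100 - (-2)·-1.190 - (1)·0.051) / (8) = -0.341
  v = (-1 - (2)·-0.341 - (-4)·-1.190 - (2)·0.051) / (10) = -0.518
  w = (-12 - (-3)·-0.341 - (1)·-0.518 - (4)·0.051) / (10) = -1.271
  t = (-4 - (-2)·-0.341 - (-2)·-0.518 - (4)·-1.271) / (11) = -0.058

-0.058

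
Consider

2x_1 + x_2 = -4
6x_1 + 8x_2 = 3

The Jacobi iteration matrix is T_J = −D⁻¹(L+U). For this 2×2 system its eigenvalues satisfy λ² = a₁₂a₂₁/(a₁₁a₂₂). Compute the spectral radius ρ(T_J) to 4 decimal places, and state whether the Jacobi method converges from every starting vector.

a₁₂a₂₁/(a₁₁a₂₂) = (1)·(6) / ((2)·(8)) = 0.375000
ρ = √|0.375000| = √0.375000 = 0.6124
ρ < 1, so Jacobi converges

0.6124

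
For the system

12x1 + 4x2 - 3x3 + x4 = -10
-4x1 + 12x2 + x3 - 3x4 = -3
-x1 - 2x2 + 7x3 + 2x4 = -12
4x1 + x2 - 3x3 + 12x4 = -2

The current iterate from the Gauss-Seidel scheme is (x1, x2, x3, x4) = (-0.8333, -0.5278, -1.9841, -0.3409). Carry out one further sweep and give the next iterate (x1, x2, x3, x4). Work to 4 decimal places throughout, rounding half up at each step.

One sweep:
  x1 = (-10 - (4)·-0.5278 - (-3)·-1.9841 - (1)·-0.3409) / (12) = -1.1250
  x2 = (-3 - (-4)·-1.1250 - (1)·-1.9841 - (-3)·-0.3409) / (12) = -0.5449
  x3 = (-12 - (-1)·-1.1250 - (-2)·-0.5449 - (2)·-0.3409) / (7) = -1.9333
  x4 = (-2 - (4)·-1.1250 - (1)·-0.5449 - (-3)·-1.9333) / (12) = -0.2296

(-1.1250, -0.5449, -1.9333, -0.2296)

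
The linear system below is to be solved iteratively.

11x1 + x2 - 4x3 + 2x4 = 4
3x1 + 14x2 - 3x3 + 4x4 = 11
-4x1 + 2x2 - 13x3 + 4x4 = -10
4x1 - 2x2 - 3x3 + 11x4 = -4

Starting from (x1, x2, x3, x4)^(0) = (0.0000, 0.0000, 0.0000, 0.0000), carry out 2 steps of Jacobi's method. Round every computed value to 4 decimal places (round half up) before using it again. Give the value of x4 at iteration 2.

Iteration 1:
  x1 = (4 - (1)·0.0000 - (-4)·0.0000 - (2)·0.0000) / (11) = 0.3636
  x2 = (11 - (3)·0.0000 - (-3)·0.0000 - (4)·0.0000) / (14) = 0.7857
  x3 = (-10 - (-4)·0.0000 - (2)·0.0000 - (4)·0.0000) / (-13) = 0.7692
  x4 = (-4 - (4)·0.0000 - (-2)·0.0000 - (-3)·0.0000) / (11) = -0.3636
Iteration 2:
  x1 = (4 - (1)·0.7857 - (-4)·0.7692 - (2)·-0.3636) / (11) = 0.6380
  x2 = (11 - (3)·0.3636 - (-3)·0.7692 - (4)·-0.3636) / (14) = 0.9765
  x3 = (-10 - (-4)·0.3636 - (2)·0.7857 - (4)·-0.3636) / (-13) = 0.6664
  x4 = (-4 - (4)·0.3636 - (-2)·0.7857 - (-3)·0.7692) / (11) = -0.1432

-0.1432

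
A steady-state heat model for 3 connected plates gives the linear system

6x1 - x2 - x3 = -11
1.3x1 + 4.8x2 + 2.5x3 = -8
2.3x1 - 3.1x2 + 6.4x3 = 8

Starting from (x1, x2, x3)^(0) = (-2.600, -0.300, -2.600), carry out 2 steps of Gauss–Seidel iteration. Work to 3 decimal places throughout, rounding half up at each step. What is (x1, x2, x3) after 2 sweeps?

(-1.408, -2.449, 0.570)

Iteration 1:
  x1 = (-11 - (-1)·-0.300 - (-1)·-2.600) / (6) = -2.317
  x2 = (-8 - (1.3)·-2.317 - (2.5)·-2.600) / (4.8) = 0.315
  x3 = (8 - (2.3)·-2.317 - (-3.1)·0.315) / (6.4) = 2.235
Iteration 2:
  x1 = (-11 - (-1)·0.315 - (-1)·2.235) / (6) = -1.408
  x2 = (-8 - (1.3)·-1.408 - (2.5)·2.235) / (4.8) = -2.449
  x3 = (8 - (2.3)·-1.408 - (-3.1)·-2.449) / (6.4) = 0.570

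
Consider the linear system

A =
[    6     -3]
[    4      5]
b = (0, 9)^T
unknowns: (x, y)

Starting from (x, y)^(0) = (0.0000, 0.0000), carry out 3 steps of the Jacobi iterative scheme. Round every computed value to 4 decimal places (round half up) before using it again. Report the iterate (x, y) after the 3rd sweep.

Iteration 1:
  x = (0 - (-3)·0.0000) / (6) = 0.0000
  y = (9 - (4)·0.0000) / (5) = 1.8000
Iteration 2:
  x = (0 - (-3)·1.8000) / (6) = 0.9000
  y = (9 - (4)·0.0000) / (5) = 1.8000
Iteration 3:
  x = (0 - (-3)·1.8000) / (6) = 0.9000
  y = (9 - (4)·0.9000) / (5) = 1.0800

(0.9000, 1.0800)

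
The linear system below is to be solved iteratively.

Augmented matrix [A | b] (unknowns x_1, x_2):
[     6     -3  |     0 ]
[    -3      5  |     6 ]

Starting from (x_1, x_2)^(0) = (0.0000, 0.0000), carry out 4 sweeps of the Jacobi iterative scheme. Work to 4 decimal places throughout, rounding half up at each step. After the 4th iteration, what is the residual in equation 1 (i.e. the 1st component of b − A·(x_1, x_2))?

Iteration 1:
  x_1 = (0 - (-3)·0.0000) / (6) = 0.0000
  x_2 = (6 - (-3)·0.0000) / (5) = 1.2000
Iteration 2:
  x_1 = (0 - (-3)·1.2000) / (6) = 0.6000
  x_2 = (6 - (-3)·0.0000) / (5) = 1.2000
Iteration 3:
  x_1 = (0 - (-3)·1.2000) / (6) = 0.6000
  x_2 = (6 - (-3)·0.6000) / (5) = 1.5600
Iteration 4:
  x_1 = (0 - (-3)·1.5600) / (6) = 0.7800
  x_2 = (6 - (-3)·0.6000) / (5) = 1.5600
Residual b − A·x = (0.0000, 0.5400)

0.0000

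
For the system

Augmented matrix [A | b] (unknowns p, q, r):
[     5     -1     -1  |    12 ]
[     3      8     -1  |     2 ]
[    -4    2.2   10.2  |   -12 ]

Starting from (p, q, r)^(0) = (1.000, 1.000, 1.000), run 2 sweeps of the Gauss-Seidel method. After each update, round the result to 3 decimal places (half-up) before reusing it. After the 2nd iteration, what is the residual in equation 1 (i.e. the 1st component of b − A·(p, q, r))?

Iteration 1:
  p = (12 - (-1)·1.000 - (-1)·1.000) / (5) = 2.800
  q = (2 - (3)·2.800 - (-1)·1.000) / (8) = -0.675
  r = (-12 - (-4)·2.800 - (2.2)·-0.675) / (10.2) = 0.067
Iteration 2:
  p = (12 - (-1)·-0.675 - (-1)·0.067) / (5) = 2.278
  q = (2 - (3)·2.278 - (-1)·0.067) / (8) = -0.596
  r = (-12 - (-4)·2.278 - (2.2)·-0.596) / (10.2) = -0.155
Residual b − A·x = (-0.141, -0.221, 0.004)

-0.141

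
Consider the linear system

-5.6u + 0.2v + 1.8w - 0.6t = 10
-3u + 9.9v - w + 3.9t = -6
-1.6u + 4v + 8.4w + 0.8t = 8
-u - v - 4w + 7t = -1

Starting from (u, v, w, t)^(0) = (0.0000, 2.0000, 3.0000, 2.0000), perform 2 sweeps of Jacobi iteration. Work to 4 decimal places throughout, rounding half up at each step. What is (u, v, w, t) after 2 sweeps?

(-2.0849, -1.6491, 1.1113, -0.5453)

Iteration 1:
  u = (10 - (0.2)·2.0000 - (1.8)·3.0000 - (-0.6)·2.0000) / (-5.6) = -0.9643
  v = (-6 - (-3)·0.0000 - (-1)·3.0000 - (3.9)·2.0000) / (9.9) = -1.0909
  w = (8 - (-1.6)·0.0000 - (4)·2.0000 - (0.8)·2.0000) / (8.4) = -0.1905
  t = (-1 - (-1)·0.0000 - (-1)·2.0000 - (-4)·3.0000) / (7) = 1.8571
Iteration 2:
  u = (10 - (0.2)·-1.0909 - (1.8)·-0.1905 - (-0.6)·1.8571) / (-5.6) = -2.0849
  v = (-6 - (-3)·-0.9643 - (-1)·-0.1905 - (3.9)·1.8571) / (9.9) = -1.6491
  w = (8 - (-1.6)·-0.9643 - (4)·-1.0909 - (0.8)·1.8571) / (8.4) = 1.1113
  t = (-1 - (-1)·-0.9643 - (-1)·-1.0909 - (-4)·-0.1905) / (7) = -0.5453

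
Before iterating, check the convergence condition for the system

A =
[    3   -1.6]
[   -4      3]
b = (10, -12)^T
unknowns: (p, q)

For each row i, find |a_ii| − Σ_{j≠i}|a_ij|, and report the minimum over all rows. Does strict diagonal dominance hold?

row 1: |3| − (1.6) = 1.4
row 2: |3| − (4) = -1
minimum over rows = -1 → not strictly diagonally dominant

-1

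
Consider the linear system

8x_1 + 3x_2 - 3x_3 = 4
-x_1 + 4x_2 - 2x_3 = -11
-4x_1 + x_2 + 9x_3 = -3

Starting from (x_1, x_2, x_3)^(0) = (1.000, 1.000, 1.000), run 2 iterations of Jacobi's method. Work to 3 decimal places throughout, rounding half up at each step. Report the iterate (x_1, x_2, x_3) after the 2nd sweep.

(1.250, -2.625, 0.111)

Iteration 1:
  x_1 = (4 - (3)·1.000 - (-3)·1.000) / (8) = 0.500
  x_2 = (-11 - (-1)·1.000 - (-2)·1.000) / (4) = -2.000
  x_3 = (-3 - (-4)·1.000 - (1)·1.000) / (9) = 0.000
Iteration 2:
  x_1 = (4 - (3)·-2.000 - (-3)·0.000) / (8) = 1.250
  x_2 = (-11 - (-1)·0.500 - (-2)·0.000) / (4) = -2.625
  x_3 = (-3 - (-4)·0.500 - (1)·-2.000) / (9) = 0.111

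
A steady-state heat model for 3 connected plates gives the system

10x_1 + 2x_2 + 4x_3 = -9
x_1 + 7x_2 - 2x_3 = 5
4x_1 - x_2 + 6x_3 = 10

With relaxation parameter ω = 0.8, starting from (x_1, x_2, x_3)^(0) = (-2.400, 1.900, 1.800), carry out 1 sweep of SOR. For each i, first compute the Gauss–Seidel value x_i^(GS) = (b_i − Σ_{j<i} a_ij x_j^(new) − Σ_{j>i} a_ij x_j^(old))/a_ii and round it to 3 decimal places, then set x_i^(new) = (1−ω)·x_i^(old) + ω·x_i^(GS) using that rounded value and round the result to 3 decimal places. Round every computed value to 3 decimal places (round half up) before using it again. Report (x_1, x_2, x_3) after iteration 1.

(-2.080, 1.601, 3.016)

Iteration 1:
  x_1: GS value = (-9 - (2)·1.900 - (4)·1.800) / (10) = -2.000;  x_1 ← (1−ω)·-2.400 + ω·-2.000 = -2.080
  x_2: GS value = (5 - (1)·-2.080 - (-2)·1.800) / (7) = 1.526;  x_2 ← (1−ω)·1.900 + ω·1.526 = 1.601
  x_3: GS value = (10 - (4)·-2.080 - (-1)·1.601) / (6) = 3.320;  x_3 ← (1−ω)·1.800 + ω·3.320 = 3.016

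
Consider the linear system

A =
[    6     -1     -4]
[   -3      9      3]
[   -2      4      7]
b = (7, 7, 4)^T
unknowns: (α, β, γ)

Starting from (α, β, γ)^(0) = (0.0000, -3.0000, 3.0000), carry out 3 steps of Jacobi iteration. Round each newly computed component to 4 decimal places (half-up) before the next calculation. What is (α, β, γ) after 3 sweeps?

Iteration 1:
  α = (7 - (-1)·-3.0000 - (-4)·3.0000) / (6) = 2.6667
  β = (7 - (-3)·0.0000 - (3)·3.0000) / (9) = -0.2222
  γ = (4 - (-2)·0.0000 - (4)·-3.0000) / (7) = 2.2857
Iteration 2:
  α = (7 - (-1)·-0.2222 - (-4)·2.2857) / (6) = 2.6534
  β = (7 - (-3)·2.6667 - (3)·2.2857) / (9) = 0.9048
  γ = (4 - (-2)·2.6667 - (4)·-0.2222) / (7) = 1.4603
Iteration 3:
  α = (7 - (-1)·0.9048 - (-4)·1.4603) / (6) = 2.2910
  β = (7 - (-3)·2.6534 - (3)·1.4603) / (9) = 1.1755
  γ = (4 - (-2)·2.6534 - (4)·0.9048) / (7) = 0.8125

(2.2910, 1.1755, 0.8125)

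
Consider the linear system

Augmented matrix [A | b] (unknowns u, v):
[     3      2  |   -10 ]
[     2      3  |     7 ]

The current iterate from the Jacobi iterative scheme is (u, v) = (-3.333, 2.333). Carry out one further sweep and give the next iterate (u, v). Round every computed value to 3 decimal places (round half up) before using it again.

(-4.889, 4.555)

One sweep:
  u = (-10 - (2)·2.333) / (3) = -4.889
  v = (7 - (2)·-3.333) / (3) = 4.555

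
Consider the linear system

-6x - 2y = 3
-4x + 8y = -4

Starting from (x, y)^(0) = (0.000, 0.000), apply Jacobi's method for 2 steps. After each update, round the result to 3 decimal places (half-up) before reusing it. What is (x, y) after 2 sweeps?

(-0.333, -0.750)

Iteration 1:
  x = (3 - (-2)·0.000) / (-6) = -0.500
  y = (-4 - (-4)·0.000) / (8) = -0.500
Iteration 2:
  x = (3 - (-2)·-0.500) / (-6) = -0.333
  y = (-4 - (-4)·-0.500) / (8) = -0.750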